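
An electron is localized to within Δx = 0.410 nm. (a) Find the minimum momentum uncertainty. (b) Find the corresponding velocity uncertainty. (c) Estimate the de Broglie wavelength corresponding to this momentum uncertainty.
(a) Δp_min = 1.286 × 10^-25 kg·m/s
(b) Δv_min = 141.180 km/s
(c) λ_dB = 5.152 nm

Step-by-step:

(a) From the uncertainty principle:
Δp_min = ℏ/(2Δx) = (1.055e-34 J·s)/(2 × 4.100e-10 m) = 1.286e-25 kg·m/s

(b) The velocity uncertainty:
Δv = Δp/m = (1.286e-25 kg·m/s)/(9.109e-31 kg) = 1.412e+05 m/s = 141.180 km/s

(c) The de Broglie wavelength for this momentum:
λ = h/p = (6.626e-34 J·s)/(1.286e-25 kg·m/s) = 5.152e-09 m = 5.152 nm

Note: The de Broglie wavelength is comparable to the localization size, as expected from wave-particle duality.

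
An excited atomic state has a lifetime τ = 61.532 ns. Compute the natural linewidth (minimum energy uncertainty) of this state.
5.349 neV

Using the energy-time uncertainty principle:
ΔEΔt ≥ ℏ/2

The lifetime τ represents the time uncertainty Δt.
The natural linewidth (minimum energy uncertainty) is:

ΔE = ℏ/(2τ)
ΔE = (1.055e-34 J·s) / (2 × 6.153e-08 s)
ΔE = 8.569e-28 J = 5.349 neV

This natural linewidth limits the precision of spectroscopic measurements.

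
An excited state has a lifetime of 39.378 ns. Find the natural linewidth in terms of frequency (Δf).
2.021 MHz

Using the energy-time uncertainty principle and E = hf:
ΔEΔt ≥ ℏ/2
hΔf·Δt ≥ ℏ/2

The minimum frequency uncertainty is:
Δf = ℏ/(2hτ) = 1/(4πτ)
Δf = 1/(4π × 3.938e-08 s)
Δf = 2.021e+06 Hz = 2.021 MHz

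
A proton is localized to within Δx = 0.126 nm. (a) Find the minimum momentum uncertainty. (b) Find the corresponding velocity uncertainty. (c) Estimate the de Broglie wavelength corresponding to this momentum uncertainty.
(a) Δp_min = 4.185 × 10^-25 kg·m/s
(b) Δv_min = 250.195 m/s
(c) λ_dB = 1.583 nm

Step-by-step:

(a) From the uncertainty principle:
Δp_min = ℏ/(2Δx) = (1.055e-34 J·s)/(2 × 1.260e-10 m) = 4.185e-25 kg·m/s

(b) The velocity uncertainty:
Δv = Δp/m = (4.185e-25 kg·m/s)/(1.673e-27 kg) = 2.502e+02 m/s = 250.195 m/s

(c) The de Broglie wavelength for this momentum:
λ = h/p = (6.626e-34 J·s)/(4.185e-25 kg·m/s) = 1.583e-09 m = 1.583 nm

Note: The de Broglie wavelength is comparable to the localization size, as expected from wave-particle duality.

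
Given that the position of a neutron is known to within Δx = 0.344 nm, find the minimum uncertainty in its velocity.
91.515 m/s

Using the Heisenberg uncertainty principle and Δp = mΔv:
ΔxΔp ≥ ℏ/2
Δx(mΔv) ≥ ℏ/2

The minimum uncertainty in velocity is:
Δv_min = ℏ/(2mΔx)
Δv_min = (1.055e-34 J·s) / (2 × 1.675e-27 kg × 3.440e-10 m)
Δv_min = 9.151e+01 m/s = 91.515 m/s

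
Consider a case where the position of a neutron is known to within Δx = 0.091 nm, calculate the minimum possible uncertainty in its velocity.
345.946 m/s

Using the Heisenberg uncertainty principle and Δp = mΔv:
ΔxΔp ≥ ℏ/2
Δx(mΔv) ≥ ℏ/2

The minimum uncertainty in velocity is:
Δv_min = ℏ/(2mΔx)
Δv_min = (1.055e-34 J·s) / (2 × 1.675e-27 kg × 9.100e-11 m)
Δv_min = 3.459e+02 m/s = 345.946 m/s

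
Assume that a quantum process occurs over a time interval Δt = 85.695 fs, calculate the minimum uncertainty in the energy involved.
3.840 meV

Using the energy-time uncertainty principle:
ΔEΔt ≥ ℏ/2

The minimum uncertainty in energy is:
ΔE_min = ℏ/(2Δt)
ΔE_min = (1.055e-34 J·s) / (2 × 8.569e-14 s)
ΔE_min = 6.153e-22 J = 3.840 meV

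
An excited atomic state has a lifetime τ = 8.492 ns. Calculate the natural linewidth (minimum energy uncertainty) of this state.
38.755 neV

Using the energy-time uncertainty principle:
ΔEΔt ≥ ℏ/2

The lifetime τ represents the time uncertainty Δt.
The natural linewidth (minimum energy uncertainty) is:

ΔE = ℏ/(2τ)
ΔE = (1.055e-34 J·s) / (2 × 8.492e-09 s)
ΔE = 6.209e-27 J = 38.755 neV

This natural linewidth limits the precision of spectroscopic measurements.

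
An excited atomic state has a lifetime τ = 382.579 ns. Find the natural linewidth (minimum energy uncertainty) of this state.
860.230 peV

Using the energy-time uncertainty principle:
ΔEΔt ≥ ℏ/2

The lifetime τ represents the time uncertainty Δt.
The natural linewidth (minimum energy uncertainty) is:

ΔE = ℏ/(2τ)
ΔE = (1.055e-34 J·s) / (2 × 3.826e-07 s)
ΔE = 1.378e-28 J = 860.230 peV

This natural linewidth limits the precision of spectroscopic measurements.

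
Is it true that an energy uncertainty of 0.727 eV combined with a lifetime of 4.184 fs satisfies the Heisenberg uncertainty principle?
Yes, it satisfies the uncertainty relation.

Calculate the product ΔEΔt:
ΔE = 0.727 eV = 1.165e-19 J
ΔEΔt = (1.165e-19 J) × (4.184e-15 s)
ΔEΔt = 4.873e-34 J·s

Compare to the minimum allowed value ℏ/2:
ℏ/2 = 5.273e-35 J·s

Since ΔEΔt = 4.873e-34 J·s ≥ 5.273e-35 J·s = ℏ/2,
this satisfies the uncertainty relation.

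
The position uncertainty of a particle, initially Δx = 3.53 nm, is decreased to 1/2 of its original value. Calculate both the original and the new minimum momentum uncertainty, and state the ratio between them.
Original Δp_min = 1.494 × 10^-26 kg·m/s; new Δp'_min = 2.987 × 10^-26 kg·m/s; ratio Δp'_min/Δp_min = 2.

From the uncertainty principle ΔxΔp ≥ ℏ/2, the minimum momentum uncertainty is Δp_min = ℏ/(2Δx).

Original (Δx = 3.53 nm = 3.530e-09 m):
Δp_min = (1.055e-34 J·s)/(2 × 3.530e-09 m) = 1.494e-26 kg·m/s

When Δx → (1/2)Δx:
Δp'_min = ℏ/(2 × (1/2)Δx) = 2 × ℏ/(2Δx) = 2 × Δp_min
Δp'_min = 2 × 1.494e-26 kg·m/s = 2.987e-26 kg·m/s

Since Δp_min ∝ 1/Δx, when Δx is decreased to 1/2 of its original value, Δp_min increases to 2 times its original value.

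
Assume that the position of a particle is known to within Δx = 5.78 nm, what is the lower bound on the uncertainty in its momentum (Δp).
9.123 × 10^-27 kg·m/s

Using the Heisenberg uncertainty principle:
ΔxΔp ≥ ℏ/2

The minimum uncertainty in momentum is:
Δp_min = ℏ/(2Δx)
Δp_min = (1.055e-34 J·s) / (2 × 5.780e-09 m)
Δp_min = 9.123e-27 kg·m/s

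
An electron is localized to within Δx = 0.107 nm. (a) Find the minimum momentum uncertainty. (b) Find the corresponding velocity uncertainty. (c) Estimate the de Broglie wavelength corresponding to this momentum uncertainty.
(a) Δp_min = 4.928 × 10^-25 kg·m/s
(b) Δv_min = 540.970 km/s
(c) λ_dB = 1.345 nm

Step-by-step:

(a) From the uncertainty principle:
Δp_min = ℏ/(2Δx) = (1.055e-34 J·s)/(2 × 1.070e-10 m) = 4.928e-25 kg·m/s

(b) The velocity uncertainty:
Δv = Δp/m = (4.928e-25 kg·m/s)/(9.109e-31 kg) = 5.410e+05 m/s = 540.970 km/s

(c) The de Broglie wavelength for this momentum:
λ = h/p = (6.626e-34 J·s)/(4.928e-25 kg·m/s) = 1.345e-09 m = 1.345 nm

Note: The de Broglie wavelength is comparable to the localization size, as expected from wave-particle duality.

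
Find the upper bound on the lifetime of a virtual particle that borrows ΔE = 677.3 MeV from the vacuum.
4.859 × 10^-25 s

Using the energy-time uncertainty principle:
ΔEΔt ≥ ℏ/2

For a virtual particle borrowing energy ΔE, the maximum lifetime is:
Δt_max = ℏ/(2ΔE)

Converting energy:
ΔE = 677.3 MeV = 1.085e-10 J

Δt_max = (1.055e-34 J·s) / (2 × 1.085e-10 J)
Δt_max = 4.859e-25 s = 4.859 × 10^-25 s

Virtual particles with higher borrowed energy exist for shorter times.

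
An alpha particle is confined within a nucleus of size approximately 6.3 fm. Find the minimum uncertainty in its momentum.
8.370 × 10^-21 kg·m/s

Using the Heisenberg uncertainty principle:
ΔxΔp ≥ ℏ/2

With Δx ≈ L = 6.300e-15 m (the confinement size):
Δp_min = ℏ/(2Δx)
Δp_min = (1.055e-34 J·s) / (2 × 6.300e-15 m)
Δp_min = 8.370e-21 kg·m/s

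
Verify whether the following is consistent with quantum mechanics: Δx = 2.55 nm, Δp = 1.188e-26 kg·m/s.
No, it violates the uncertainty principle (impossible measurement).

Calculate the product ΔxΔp:
ΔxΔp = (2.550e-09 m) × (1.188e-26 kg·m/s)
ΔxΔp = 3.029e-35 J·s

Compare to the minimum allowed value ℏ/2:
ℏ/2 = 5.273e-35 J·s

Since ΔxΔp = 3.029e-35 J·s < 5.273e-35 J·s = ℏ/2,
the measurement violates the uncertainty principle.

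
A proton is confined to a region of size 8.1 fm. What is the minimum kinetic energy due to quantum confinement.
79.065 keV

Using the uncertainty principle:

1. Position uncertainty: Δx ≈ 8.100e-15 m
2. Minimum momentum uncertainty: Δp = ℏ/(2Δx) = 6.510e-21 kg·m/s
3. Minimum kinetic energy:
   KE = (Δp)²/(2m) = (6.510e-21)²/(2 × 1.673e-27 kg)
   KE = 1.267e-14 J = 79.065 keV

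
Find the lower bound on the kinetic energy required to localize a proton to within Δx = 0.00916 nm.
61.825 meV

Localizing a particle requires giving it sufficient momentum uncertainty:

1. From uncertainty principle: Δp ≥ ℏ/(2Δx)
   Δp_min = (1.055e-34 J·s) / (2 × 9.160e-12 m)
   Δp_min = 5.756e-24 kg·m/s

2. This momentum uncertainty corresponds to kinetic energy:
   KE ≈ (Δp)²/(2m) = (5.756e-24)²/(2 × 1.673e-27 kg)
   KE = 9.905e-21 J = 61.825 meV

Tighter localization requires more energy.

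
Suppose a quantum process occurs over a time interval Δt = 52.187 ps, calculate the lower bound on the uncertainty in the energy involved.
6.306 μeV

Using the energy-time uncertainty principle:
ΔEΔt ≥ ℏ/2

The minimum uncertainty in energy is:
ΔE_min = ℏ/(2Δt)
ΔE_min = (1.055e-34 J·s) / (2 × 5.219e-11 s)
ΔE_min = 1.010e-24 J = 6.306 μeV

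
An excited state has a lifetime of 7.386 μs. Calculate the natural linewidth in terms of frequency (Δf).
10.774 kHz

Using the energy-time uncertainty principle and E = hf:
ΔEΔt ≥ ℏ/2
hΔf·Δt ≥ ℏ/2

The minimum frequency uncertainty is:
Δf = ℏ/(2hτ) = 1/(4πτ)
Δf = 1/(4π × 7.386e-06 s)
Δf = 1.077e+04 Hz = 10.774 kHz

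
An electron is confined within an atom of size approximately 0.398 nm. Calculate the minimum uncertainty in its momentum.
1.325 × 10^-25 kg·m/s

Using the Heisenberg uncertainty principle:
ΔxΔp ≥ ℏ/2

With Δx ≈ L = 3.980e-10 m (the confinement size):
Δp_min = ℏ/(2Δx)
Δp_min = (1.055e-34 J·s) / (2 × 3.980e-10 m)
Δp_min = 1.325e-25 kg·m/s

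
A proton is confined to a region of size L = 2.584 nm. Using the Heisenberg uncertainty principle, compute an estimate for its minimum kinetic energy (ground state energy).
776.907 neV

Using the uncertainty principle to estimate ground state energy:

1. The position uncertainty is approximately the confinement size:
   Δx ≈ L = 2.584e-09 m

2. From ΔxΔp ≥ ℏ/2, the minimum momentum uncertainty is:
   Δp ≈ ℏ/(2L) = 2.041e-26 kg·m/s

3. The kinetic energy is approximately:
   KE ≈ (Δp)²/(2m) = (2.041e-26)²/(2 × 1.673e-27 kg)
   KE ≈ 1.245e-25 J = 776.907 neV

This is an order-of-magnitude estimate of the ground state energy.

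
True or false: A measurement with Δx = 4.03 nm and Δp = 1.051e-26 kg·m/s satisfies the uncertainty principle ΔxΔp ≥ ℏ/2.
No, it violates the uncertainty principle (impossible measurement).

Calculate the product ΔxΔp:
ΔxΔp = (4.030e-09 m) × (1.051e-26 kg·m/s)
ΔxΔp = 4.236e-35 J·s

Compare to the minimum allowed value ℏ/2:
ℏ/2 = 5.273e-35 J·s

Since ΔxΔp = 4.236e-35 J·s < 5.273e-35 J·s = ℏ/2,
the measurement violates the uncertainty principle.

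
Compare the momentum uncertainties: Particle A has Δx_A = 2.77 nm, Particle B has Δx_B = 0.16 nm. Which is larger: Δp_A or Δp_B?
Particle B has the larger minimum momentum uncertainty, by a factor of 17.31.

For each particle, the minimum momentum uncertainty is Δp_min = ℏ/(2Δx):

Particle A: Δp_A = ℏ/(2×2.770e-09 m) = 1.904e-26 kg·m/s
Particle B: Δp_B = ℏ/(2×1.600e-10 m) = 3.296e-25 kg·m/s

Ratio: Δp_B/Δp_A = 17.31

Since Δp_min ∝ 1/Δx, the particle with smaller position uncertainty (B) has larger momentum uncertainty.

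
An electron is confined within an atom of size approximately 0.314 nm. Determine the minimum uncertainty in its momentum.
1.679 × 10^-25 kg·m/s

Using the Heisenberg uncertainty principle:
ΔxΔp ≥ ℏ/2

With Δx ≈ L = 3.140e-10 m (the confinement size):
Δp_min = ℏ/(2Δx)
Δp_min = (1.055e-34 J·s) / (2 × 3.140e-10 m)
Δp_min = 1.679e-25 kg·m/s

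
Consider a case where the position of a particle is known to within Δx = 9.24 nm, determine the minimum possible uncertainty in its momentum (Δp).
5.707 × 10^-27 kg·m/s

Using the Heisenberg uncertainty principle:
ΔxΔp ≥ ℏ/2

The minimum uncertainty in momentum is:
Δp_min = ℏ/(2Δx)
Δp_min = (1.055e-34 J·s) / (2 × 9.240e-09 m)
Δp_min = 5.707e-27 kg·m/s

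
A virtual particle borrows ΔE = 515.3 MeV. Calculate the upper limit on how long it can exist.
6.387 × 10^-25 s

Using the energy-time uncertainty principle:
ΔEΔt ≥ ℏ/2

For a virtual particle borrowing energy ΔE, the maximum lifetime is:
Δt_max = ℏ/(2ΔE)

Converting energy:
ΔE = 515.3 MeV = 8.256e-11 J

Δt_max = (1.055e-34 J·s) / (2 × 8.256e-11 J)
Δt_max = 6.387e-25 s = 6.387 × 10^-25 s

Virtual particles with higher borrowed energy exist for shorter times.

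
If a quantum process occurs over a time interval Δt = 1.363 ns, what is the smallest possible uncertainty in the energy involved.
241.457 neV

Using the energy-time uncertainty principle:
ΔEΔt ≥ ℏ/2

The minimum uncertainty in energy is:
ΔE_min = ℏ/(2Δt)
ΔE_min = (1.055e-34 J·s) / (2 × 1.363e-09 s)
ΔE_min = 3.869e-26 J = 241.457 neV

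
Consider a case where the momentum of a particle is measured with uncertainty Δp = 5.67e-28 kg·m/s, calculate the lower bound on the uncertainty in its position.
92.996 nm

Using the Heisenberg uncertainty principle:
ΔxΔp ≥ ℏ/2

The minimum uncertainty in position is:
Δx_min = ℏ/(2Δp)
Δx_min = (1.055e-34 J·s) / (2 × 5.670e-28 kg·m/s)
Δx_min = 9.300e-08 m = 92.996 nm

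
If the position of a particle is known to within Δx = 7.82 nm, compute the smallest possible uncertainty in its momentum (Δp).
6.743 × 10^-27 kg·m/s

Using the Heisenberg uncertainty principle:
ΔxΔp ≥ ℏ/2

The minimum uncertainty in momentum is:
Δp_min = ℏ/(2Δx)
Δp_min = (1.055e-34 J·s) / (2 × 7.820e-09 m)
Δp_min = 6.743e-27 kg·m/s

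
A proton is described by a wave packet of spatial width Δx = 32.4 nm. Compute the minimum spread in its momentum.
1.627 × 10^-27 kg·m/s

For a wave packet, the spatial width Δx and momentum spread Δp are related by the uncertainty principle:
ΔxΔp ≥ ℏ/2

The minimum momentum spread is:
Δp_min = ℏ/(2Δx)
Δp_min = (1.055e-34 J·s) / (2 × 3.240e-08 m)
Δp_min = 1.627e-27 kg·m/s

A wave packet cannot have both a well-defined position and well-defined momentum.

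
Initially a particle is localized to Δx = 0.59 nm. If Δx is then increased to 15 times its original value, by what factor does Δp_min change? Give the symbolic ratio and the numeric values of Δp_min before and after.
Original Δp_min = 8.937 × 10^-26 kg·m/s; new Δp'_min = 5.958 × 10^-27 kg·m/s; ratio Δp'_min/Δp_min = 1/15.

From the uncertainty principle ΔxΔp ≥ ℏ/2, the minimum momentum uncertainty is Δp_min = ℏ/(2Δx).

Original (Δx = 0.59 nm = 5.900e-10 m):
Δp_min = (1.055e-34 J·s)/(2 × 5.900e-10 m) = 8.937e-26 kg·m/s

When Δx → 15Δx:
Δp'_min = ℏ/(2 × 15Δx) = (1/15) × ℏ/(2Δx) = (1/15) × Δp_min
Δp'_min = 1/15 × 8.937e-26 kg·m/s = 5.958e-27 kg·m/s

Since Δp_min ∝ 1/Δx, when Δx is increased to 15 times its original value, Δp_min decreases to 1/15 of its original value.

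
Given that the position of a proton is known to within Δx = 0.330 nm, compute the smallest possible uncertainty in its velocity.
95.529 m/s

Using the Heisenberg uncertainty principle and Δp = mΔv:
ΔxΔp ≥ ℏ/2
Δx(mΔv) ≥ ℏ/2

The minimum uncertainty in velocity is:
Δv_min = ℏ/(2mΔx)
Δv_min = (1.055e-34 J·s) / (2 × 1.673e-27 kg × 3.300e-10 m)
Δv_min = 9.553e+01 m/s = 95.529 m/s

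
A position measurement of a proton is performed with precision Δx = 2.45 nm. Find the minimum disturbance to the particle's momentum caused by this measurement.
2.152 × 10^-26 kg·m/s

The uncertainty principle implies that measuring position disturbs momentum:
ΔxΔp ≥ ℏ/2

When we measure position with precision Δx, we necessarily introduce a momentum uncertainty:
Δp ≥ ℏ/(2Δx)
Δp_min = (1.055e-34 J·s) / (2 × 2.450e-09 m)
Δp_min = 2.152e-26 kg·m/s

The more precisely we measure position, the greater the momentum disturbance.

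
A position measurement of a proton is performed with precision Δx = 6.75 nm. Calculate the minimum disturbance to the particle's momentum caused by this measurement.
7.812 × 10^-27 kg·m/s

The uncertainty principle implies that measuring position disturbs momentum:
ΔxΔp ≥ ℏ/2

When we measure position with precision Δx, we necessarily introduce a momentum uncertainty:
Δp ≥ ℏ/(2Δx)
Δp_min = (1.055e-34 J·s) / (2 × 6.750e-09 m)
Δp_min = 7.812e-27 kg·m/s

The more precisely we measure position, the greater the momentum disturbance.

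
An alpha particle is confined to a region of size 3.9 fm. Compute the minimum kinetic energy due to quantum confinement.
85.852 keV

Using the uncertainty principle:

1. Position uncertainty: Δx ≈ 3.900e-15 m
2. Minimum momentum uncertainty: Δp = ℏ/(2Δx) = 1.352e-20 kg·m/s
3. Minimum kinetic energy:
   KE = (Δp)²/(2m) = (1.352e-20)²/(2 × 6.645e-27 kg)
   KE = 1.375e-14 J = 85.852 keV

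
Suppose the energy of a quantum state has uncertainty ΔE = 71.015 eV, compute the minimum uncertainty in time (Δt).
4.634 as

Using the energy-time uncertainty principle:
ΔEΔt ≥ ℏ/2

The minimum uncertainty in time is:
Δt_min = ℏ/(2ΔE)
Δt_min = (1.055e-34 J·s) / (2 × 1.138e-17 J)
Δt_min = 4.634e-18 s = 4.634 as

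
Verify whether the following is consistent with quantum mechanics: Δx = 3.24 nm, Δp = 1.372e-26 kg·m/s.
No, it violates the uncertainty principle (impossible measurement).

Calculate the product ΔxΔp:
ΔxΔp = (3.240e-09 m) × (1.372e-26 kg·m/s)
ΔxΔp = 4.445e-35 J·s

Compare to the minimum allowed value ℏ/2:
ℏ/2 = 5.273e-35 J·s

Since ΔxΔp = 4.445e-35 J·s < 5.273e-35 J·s = ℏ/2,
the measurement violates the uncertainty principle.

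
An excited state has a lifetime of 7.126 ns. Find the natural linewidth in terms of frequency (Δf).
11.167 MHz

Using the energy-time uncertainty principle and E = hf:
ΔEΔt ≥ ℏ/2
hΔf·Δt ≥ ℏ/2

The minimum frequency uncertainty is:
Δf = ℏ/(2hτ) = 1/(4πτ)
Δf = 1/(4π × 7.126e-09 s)
Δf = 1.117e+07 Hz = 11.167 MHz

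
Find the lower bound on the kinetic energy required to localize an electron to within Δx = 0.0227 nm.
18.485 eV

Localizing a particle requires giving it sufficient momentum uncertainty:

1. From uncertainty principle: Δp ≥ ℏ/(2Δx)
   Δp_min = (1.055e-34 J·s) / (2 × 2.270e-11 m)
   Δp_min = 2.323e-24 kg·m/s

2. This momentum uncertainty corresponds to kinetic energy:
   KE ≈ (Δp)²/(2m) = (2.323e-24)²/(2 × 9.109e-31 kg)
   KE = 2.962e-18 J = 18.485 eV

Tighter localization requires more energy.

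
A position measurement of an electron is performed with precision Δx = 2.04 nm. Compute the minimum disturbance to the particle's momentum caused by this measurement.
2.585 × 10^-26 kg·m/s

The uncertainty principle implies that measuring position disturbs momentum:
ΔxΔp ≥ ℏ/2

When we measure position with precision Δx, we necessarily introduce a momentum uncertainty:
Δp ≥ ℏ/(2Δx)
Δp_min = (1.055e-34 J·s) / (2 × 2.040e-09 m)
Δp_min = 2.585e-26 kg·m/s

The more precisely we measure position, the greater the momentum disturbance.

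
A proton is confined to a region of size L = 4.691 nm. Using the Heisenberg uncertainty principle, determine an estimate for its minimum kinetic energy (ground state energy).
235.735 neV

Using the uncertainty principle to estimate ground state energy:

1. The position uncertainty is approximately the confinement size:
   Δx ≈ L = 4.691e-09 m

2. From ΔxΔp ≥ ℏ/2, the minimum momentum uncertainty is:
   Δp ≈ ℏ/(2L) = 1.124e-26 kg·m/s

3. The kinetic energy is approximately:
   KE ≈ (Δp)²/(2m) = (1.124e-26)²/(2 × 1.673e-27 kg)
   KE ≈ 3.777e-26 J = 235.735 neV

This is an order-of-magnitude estimate of the ground state energy.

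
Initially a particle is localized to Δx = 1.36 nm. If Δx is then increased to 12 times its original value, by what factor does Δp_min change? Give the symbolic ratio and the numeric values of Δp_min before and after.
Original Δp_min = 3.877 × 10^-26 kg·m/s; new Δp'_min = 3.231 × 10^-27 kg·m/s; ratio Δp'_min/Δp_min = 1/12.

From the uncertainty principle ΔxΔp ≥ ℏ/2, the minimum momentum uncertainty is Δp_min = ℏ/(2Δx).

Original (Δx = 1.36 nm = 1.360e-09 m):
Δp_min = (1.055e-34 J·s)/(2 × 1.360e-09 m) = 3.877e-26 kg·m/s

When Δx → 12Δx:
Δp'_min = ℏ/(2 × 12Δx) = (1/12) × ℏ/(2Δx) = (1/12) × Δp_min
Δp'_min = 1/12 × 3.877e-26 kg·m/s = 3.231e-27 kg·m/s

Since Δp_min ∝ 1/Δx, when Δx is increased to 12 times its original value, Δp_min decreases to 1/12 of its original value.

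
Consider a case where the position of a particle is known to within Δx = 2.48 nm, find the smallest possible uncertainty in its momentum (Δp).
2.126 × 10^-26 kg·m/s

Using the Heisenberg uncertainty principle:
ΔxΔp ≥ ℏ/2

The minimum uncertainty in momentum is:
Δp_min = ℏ/(2Δx)
Δp_min = (1.055e-34 J·s) / (2 × 2.480e-09 m)
Δp_min = 2.126e-26 kg·m/s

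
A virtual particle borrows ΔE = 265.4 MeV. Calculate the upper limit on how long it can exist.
1.240 ys

Using the energy-time uncertainty principle:
ΔEΔt ≥ ℏ/2

For a virtual particle borrowing energy ΔE, the maximum lifetime is:
Δt_max = ℏ/(2ΔE)

Converting energy:
ΔE = 265.4 MeV = 4.252e-11 J

Δt_max = (1.055e-34 J·s) / (2 × 4.252e-11 J)
Δt_max = 1.240e-24 s = 1.240 ys

Virtual particles with higher borrowed energy exist for shorter times.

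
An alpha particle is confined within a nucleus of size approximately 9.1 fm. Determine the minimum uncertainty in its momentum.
5.794 × 10^-21 kg·m/s

Using the Heisenberg uncertainty principle:
ΔxΔp ≥ ℏ/2

With Δx ≈ L = 9.100e-15 m (the confinement size):
Δp_min = ℏ/(2Δx)
Δp_min = (1.055e-34 J·s) / (2 × 9.100e-15 m)
Δp_min = 5.794e-21 kg·m/s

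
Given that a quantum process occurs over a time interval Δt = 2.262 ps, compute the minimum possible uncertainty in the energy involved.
145.493 μeV

Using the energy-time uncertainty principle:
ΔEΔt ≥ ℏ/2

The minimum uncertainty in energy is:
ΔE_min = ℏ/(2Δt)
ΔE_min = (1.055e-34 J·s) / (2 × 2.262e-12 s)
ΔE_min = 2.331e-23 J = 145.493 μeV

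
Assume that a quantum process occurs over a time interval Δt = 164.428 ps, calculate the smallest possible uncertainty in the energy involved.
2.002 μeV

Using the energy-time uncertainty principle:
ΔEΔt ≥ ℏ/2

The minimum uncertainty in energy is:
ΔE_min = ℏ/(2Δt)
ΔE_min = (1.055e-34 J·s) / (2 × 1.644e-10 s)
ΔE_min = 3.207e-25 J = 2.002 μeV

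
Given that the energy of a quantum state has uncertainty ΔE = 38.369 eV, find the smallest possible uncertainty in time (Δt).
8.577 as

Using the energy-time uncertainty principle:
ΔEΔt ≥ ℏ/2

The minimum uncertainty in time is:
Δt_min = ℏ/(2ΔE)
Δt_min = (1.055e-34 J·s) / (2 × 6.147e-18 J)
Δt_min = 8.577e-18 s = 8.577 as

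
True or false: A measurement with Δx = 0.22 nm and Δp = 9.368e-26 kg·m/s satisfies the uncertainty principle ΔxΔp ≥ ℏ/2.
No, it violates the uncertainty principle (impossible measurement).

Calculate the product ΔxΔp:
ΔxΔp = (2.200e-10 m) × (9.368e-26 kg·m/s)
ΔxΔp = 2.061e-35 J·s

Compare to the minimum allowed value ℏ/2:
ℏ/2 = 5.273e-35 J·s

Since ΔxΔp = 2.061e-35 J·s < 5.273e-35 J·s = ℏ/2,
the measurement violates the uncertainty principle.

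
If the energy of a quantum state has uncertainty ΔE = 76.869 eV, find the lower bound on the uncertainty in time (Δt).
4.281 as

Using the energy-time uncertainty principle:
ΔEΔt ≥ ℏ/2

The minimum uncertainty in time is:
Δt_min = ℏ/(2ΔE)
Δt_min = (1.055e-34 J·s) / (2 × 1.232e-17 J)
Δt_min = 4.281e-18 s = 4.281 as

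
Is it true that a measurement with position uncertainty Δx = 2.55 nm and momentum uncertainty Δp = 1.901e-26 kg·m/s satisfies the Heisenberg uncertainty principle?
No, it violates the uncertainty principle (impossible measurement).

Calculate the product ΔxΔp:
ΔxΔp = (2.550e-09 m) × (1.901e-26 kg·m/s)
ΔxΔp = 4.848e-35 J·s

Compare to the minimum allowed value ℏ/2:
ℏ/2 = 5.273e-35 J·s

Since ΔxΔp = 4.848e-35 J·s < 5.273e-35 J·s = ℏ/2,
the measurement violates the uncertainty principle.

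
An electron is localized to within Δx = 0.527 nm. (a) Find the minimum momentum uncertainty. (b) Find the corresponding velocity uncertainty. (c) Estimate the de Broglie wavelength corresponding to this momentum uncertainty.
(a) Δp_min = 1.001 × 10^-25 kg·m/s
(b) Δv_min = 109.836 km/s
(c) λ_dB = 6.622 nm

Step-by-step:

(a) From the uncertainty principle:
Δp_min = ℏ/(2Δx) = (1.055e-34 J·s)/(2 × 5.270e-10 m) = 1.001e-25 kg·m/s

(b) The velocity uncertainty:
Δv = Δp/m = (1.001e-25 kg·m/s)/(9.109e-31 kg) = 1.098e+05 m/s = 109.836 km/s

(c) The de Broglie wavelength for this momentum:
λ = h/p = (6.626e-34 J·s)/(1.001e-25 kg·m/s) = 6.622e-09 m = 6.622 nm

Note: The de Broglie wavelength is comparable to the localization size, as expected from wave-particle duality.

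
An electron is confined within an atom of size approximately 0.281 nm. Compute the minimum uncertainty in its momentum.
1.876 × 10^-25 kg·m/s

Using the Heisenberg uncertainty principle:
ΔxΔp ≥ ℏ/2

With Δx ≈ L = 2.810e-10 m (the confinement size):
Δp_min = ℏ/(2Δx)
Δp_min = (1.055e-34 J·s) / (2 × 2.810e-10 m)
Δp_min = 1.876e-25 kg·m/s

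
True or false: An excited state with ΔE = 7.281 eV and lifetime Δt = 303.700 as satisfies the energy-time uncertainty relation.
Yes, it satisfies the uncertainty relation.

Calculate the product ΔEΔt:
ΔE = 7.281 eV = 1.167e-18 J
ΔEΔt = (1.167e-18 J) × (3.037e-16 s)
ΔEΔt = 3.543e-34 J·s

Compare to the minimum allowed value ℏ/2:
ℏ/2 = 5.273e-35 J·s

Since ΔEΔt = 3.543e-34 J·s ≥ 5.273e-35 J·s = ℏ/2,
this satisfies the uncertainty relation.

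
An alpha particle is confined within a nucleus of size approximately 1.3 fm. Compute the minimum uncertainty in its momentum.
4.056 × 10^-20 kg·m/s

Using the Heisenberg uncertainty principle:
ΔxΔp ≥ ℏ/2

With Δx ≈ L = 1.300e-15 m (the confinement size):
Δp_min = ℏ/(2Δx)
Δp_min = (1.055e-34 J·s) / (2 × 1.300e-15 m)
Δp_min = 4.056e-20 kg·m/s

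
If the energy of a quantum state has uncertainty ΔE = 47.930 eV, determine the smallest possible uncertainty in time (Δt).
6.866 as

Using the energy-time uncertainty principle:
ΔEΔt ≥ ℏ/2

The minimum uncertainty in time is:
Δt_min = ℏ/(2ΔE)
Δt_min = (1.055e-34 J·s) / (2 × 7.679e-18 J)
Δt_min = 6.866e-18 s = 6.866 as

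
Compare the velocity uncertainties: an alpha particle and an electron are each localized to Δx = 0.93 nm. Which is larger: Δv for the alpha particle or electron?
The electron has the larger minimum velocity uncertainty, by a ratio of 7294.3.

For both particles, Δp_min = ℏ/(2Δx) = 5.670e-26 kg·m/s (same for both).

The velocity uncertainty is Δv = Δp/m:
- alpha particle: Δv = 5.670e-26 / 6.645e-27 = 8.533e+00 m/s = 8.533 m/s
- electron: Δv = 5.670e-26 / 9.109e-31 = 6.224e+04 m/s = 62.241 km/s

Ratio: 6.224e+04 / 8.533e+00 = 7294.3

The lighter particle has larger velocity uncertainty because Δv ∝ 1/m.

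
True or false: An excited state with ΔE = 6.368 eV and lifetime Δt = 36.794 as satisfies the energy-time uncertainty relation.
No, it violates the uncertainty relation.

Calculate the product ΔEΔt:
ΔE = 6.368 eV = 1.020e-18 J
ΔEΔt = (1.020e-18 J) × (3.679e-17 s)
ΔEΔt = 3.754e-35 J·s

Compare to the minimum allowed value ℏ/2:
ℏ/2 = 5.273e-35 J·s

Since ΔEΔt = 3.754e-35 J·s < 5.273e-35 J·s = ℏ/2,
this violates the uncertainty relation.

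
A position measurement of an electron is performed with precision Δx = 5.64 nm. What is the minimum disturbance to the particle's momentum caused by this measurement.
9.349 × 10^-27 kg·m/s

The uncertainty principle implies that measuring position disturbs momentum:
ΔxΔp ≥ ℏ/2

When we measure position with precision Δx, we necessarily introduce a momentum uncertainty:
Δp ≥ ℏ/(2Δx)
Δp_min = (1.055e-34 J·s) / (2 × 5.640e-09 m)
Δp_min = 9.349e-27 kg·m/s

The more precisely we measure position, the greater the momentum disturbance.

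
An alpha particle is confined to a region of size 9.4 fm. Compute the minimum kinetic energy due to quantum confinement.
14.778 keV

Using the uncertainty principle:

1. Position uncertainty: Δx ≈ 9.400e-15 m
2. Minimum momentum uncertainty: Δp = ℏ/(2Δx) = 5.609e-21 kg·m/s
3. Minimum kinetic energy:
   KE = (Δp)²/(2m) = (5.609e-21)²/(2 × 6.645e-27 kg)
   KE = 2.368e-15 J = 14.778 keV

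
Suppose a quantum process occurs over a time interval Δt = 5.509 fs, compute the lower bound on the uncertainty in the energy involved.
59.740 meV

Using the energy-time uncertainty principle:
ΔEΔt ≥ ℏ/2

The minimum uncertainty in energy is:
ΔE_min = ℏ/(2Δt)
ΔE_min = (1.055e-34 J·s) / (2 × 5.509e-15 s)
ΔE_min = 9.571e-21 J = 59.740 meV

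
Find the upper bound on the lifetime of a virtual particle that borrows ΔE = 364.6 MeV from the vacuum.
9.026 × 10^-25 s

Using the energy-time uncertainty principle:
ΔEΔt ≥ ℏ/2

For a virtual particle borrowing energy ΔE, the maximum lifetime is:
Δt_max = ℏ/(2ΔE)

Converting energy:
ΔE = 364.6 MeV = 5.842e-11 J

Δt_max = (1.055e-34 J·s) / (2 × 5.842e-11 J)
Δt_max = 9.026e-25 s = 9.026 × 10^-25 s

Virtual particles with higher borrowed energy exist for shorter times.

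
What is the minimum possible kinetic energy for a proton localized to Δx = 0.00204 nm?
1.247 eV

Localizing a particle requires giving it sufficient momentum uncertainty:

1. From uncertainty principle: Δp ≥ ℏ/(2Δx)
   Δp_min = (1.055e-34 J·s) / (2 × 2.040e-12 m)
   Δp_min = 2.585e-23 kg·m/s

2. This momentum uncertainty corresponds to kinetic energy:
   KE ≈ (Δp)²/(2m) = (2.585e-23)²/(2 × 1.673e-27 kg)
   KE = 1.997e-19 J = 1.247 eV

Tighter localization requires more energy.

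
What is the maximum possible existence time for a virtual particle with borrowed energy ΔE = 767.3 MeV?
4.289 × 10^-25 s

Using the energy-time uncertainty principle:
ΔEΔt ≥ ℏ/2

For a virtual particle borrowing energy ΔE, the maximum lifetime is:
Δt_max = ℏ/(2ΔE)

Converting energy:
ΔE = 767.3 MeV = 1.229e-10 J

Δt_max = (1.055e-34 J·s) / (2 × 1.229e-10 J)
Δt_max = 4.289e-25 s = 4.289 × 10^-25 s

Virtual particles with higher borrowed energy exist for shorter times.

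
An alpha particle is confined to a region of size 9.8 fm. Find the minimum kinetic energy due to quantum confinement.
13.597 keV

Using the uncertainty principle:

1. Position uncertainty: Δx ≈ 9.800e-15 m
2. Minimum momentum uncertainty: Δp = ℏ/(2Δx) = 5.380e-21 kg·m/s
3. Minimum kinetic energy:
   KE = (Δp)²/(2m) = (5.380e-21)²/(2 × 6.645e-27 kg)
   KE = 2.178e-15 J = 13.597 keV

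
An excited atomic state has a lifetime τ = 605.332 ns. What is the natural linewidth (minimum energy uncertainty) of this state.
543.678 peV

Using the energy-time uncertainty principle:
ΔEΔt ≥ ℏ/2

The lifetime τ represents the time uncertainty Δt.
The natural linewidth (minimum energy uncertainty) is:

ΔE = ℏ/(2τ)
ΔE = (1.055e-34 J·s) / (2 × 6.053e-07 s)
ΔE = 8.711e-29 J = 543.678 peV

This natural linewidth limits the precision of spectroscopic measurements.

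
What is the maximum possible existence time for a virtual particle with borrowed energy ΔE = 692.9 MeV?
4.750 × 10^-25 s

Using the energy-time uncertainty principle:
ΔEΔt ≥ ℏ/2

For a virtual particle borrowing energy ΔE, the maximum lifetime is:
Δt_max = ℏ/(2ΔE)

Converting energy:
ΔE = 692.9 MeV = 1.110e-10 J

Δt_max = (1.055e-34 J·s) / (2 × 1.110e-10 J)
Δt_max = 4.750e-25 s = 4.750 × 10^-25 s

Virtual particles with higher borrowed energy exist for shorter times.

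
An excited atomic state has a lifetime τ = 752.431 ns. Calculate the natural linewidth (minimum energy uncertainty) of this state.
437.390 peV

Using the energy-time uncertainty principle:
ΔEΔt ≥ ℏ/2

The lifetime τ represents the time uncertainty Δt.
The natural linewidth (minimum energy uncertainty) is:

ΔE = ℏ/(2τ)
ΔE = (1.055e-34 J·s) / (2 × 7.524e-07 s)
ΔE = 7.008e-29 J = 437.390 peV

This natural linewidth limits the precision of spectroscopic measurements.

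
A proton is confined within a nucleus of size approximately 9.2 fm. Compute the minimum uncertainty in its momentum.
5.731 × 10^-21 kg·m/s

Using the Heisenberg uncertainty principle:
ΔxΔp ≥ ℏ/2

With Δx ≈ L = 9.200e-15 m (the confinement size):
Δp_min = ℏ/(2Δx)
Δp_min = (1.055e-34 J·s) / (2 × 9.200e-15 m)
Δp_min = 5.731e-21 kg·m/s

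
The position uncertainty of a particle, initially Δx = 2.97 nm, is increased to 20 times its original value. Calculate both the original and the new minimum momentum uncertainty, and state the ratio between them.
Original Δp_min = 1.775 × 10^-26 kg·m/s; new Δp'_min = 8.877 × 10^-28 kg·m/s; ratio Δp'_min/Δp_min = 1/20.

From the uncertainty principle ΔxΔp ≥ ℏ/2, the minimum momentum uncertainty is Δp_min = ℏ/(2Δx).

Original (Δx = 2.97 nm = 2.970e-09 m):
Δp_min = (1.055e-34 J·s)/(2 × 2.970e-09 m) = 1.775e-26 kg·m/s

When Δx → 20Δx:
Δp'_min = ℏ/(2 × 20Δx) = (1/20) × ℏ/(2Δx) = (1/20) × Δp_min
Δp'_min = 1/20 × 1.775e-26 kg·m/s = 8.877e-28 kg·m/s

Since Δp_min ∝ 1/Δx, when Δx is increased to 20 times its original value, Δp_min decreases to 1/20 of its original value.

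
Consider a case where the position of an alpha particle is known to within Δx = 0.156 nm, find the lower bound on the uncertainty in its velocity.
50.869 m/s

Using the Heisenberg uncertainty principle and Δp = mΔv:
ΔxΔp ≥ ℏ/2
Δx(mΔv) ≥ ℏ/2

The minimum uncertainty in velocity is:
Δv_min = ℏ/(2mΔx)
Δv_min = (1.055e-34 J·s) / (2 × 6.645e-27 kg × 1.560e-10 m)
Δv_min = 5.087e+01 m/s = 50.869 m/s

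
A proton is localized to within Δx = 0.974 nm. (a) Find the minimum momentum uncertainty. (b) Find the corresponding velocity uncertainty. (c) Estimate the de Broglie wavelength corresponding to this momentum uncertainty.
(a) Δp_min = 5.414 × 10^-26 kg·m/s
(b) Δv_min = 32.366 m/s
(c) λ_dB = 12.240 nm

Step-by-step:

(a) From the uncertainty principle:
Δp_min = ℏ/(2Δx) = (1.055e-34 J·s)/(2 × 9.740e-10 m) = 5.414e-26 kg·m/s

(b) The velocity uncertainty:
Δv = Δp/m = (5.414e-26 kg·m/s)/(1.673e-27 kg) = 3.237e+01 m/s = 32.366 m/s

(c) The de Broglie wavelength for this momentum:
λ = h/p = (6.626e-34 J·s)/(5.414e-26 kg·m/s) = 1.224e-08 m = 12.240 nm

Note: The de Broglie wavelength is comparable to the localization size, as expected from wave-particle duality.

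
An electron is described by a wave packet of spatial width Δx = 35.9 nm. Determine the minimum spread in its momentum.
1.469 × 10^-27 kg·m/s

For a wave packet, the spatial width Δx and momentum spread Δp are related by the uncertainty principle:
ΔxΔp ≥ ℏ/2

The minimum momentum spread is:
Δp_min = ℏ/(2Δx)
Δp_min = (1.055e-34 J·s) / (2 × 3.590e-08 m)
Δp_min = 1.469e-27 kg·m/s

A wave packet cannot have both a well-defined position and well-defined momentum.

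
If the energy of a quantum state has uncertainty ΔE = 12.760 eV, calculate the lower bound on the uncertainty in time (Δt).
25.792 as

Using the energy-time uncertainty principle:
ΔEΔt ≥ ℏ/2

The minimum uncertainty in time is:
Δt_min = ℏ/(2ΔE)
Δt_min = (1.055e-34 J·s) / (2 × 2.044e-18 J)
Δt_min = 2.579e-17 s = 25.792 as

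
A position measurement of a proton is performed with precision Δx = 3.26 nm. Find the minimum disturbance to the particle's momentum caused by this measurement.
1.617 × 10^-26 kg·m/s

The uncertainty principle implies that measuring position disturbs momentum:
ΔxΔp ≥ ℏ/2

When we measure position with precision Δx, we necessarily introduce a momentum uncertainty:
Δp ≥ ℏ/(2Δx)
Δp_min = (1.055e-34 J·s) / (2 × 3.260e-09 m)
Δp_min = 1.617e-26 kg·m/s

The more precisely we measure position, the greater the momentum disturbance.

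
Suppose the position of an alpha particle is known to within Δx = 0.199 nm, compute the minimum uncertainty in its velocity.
39.877 m/s

Using the Heisenberg uncertainty principle and Δp = mΔv:
ΔxΔp ≥ ℏ/2
Δx(mΔv) ≥ ℏ/2

The minimum uncertainty in velocity is:
Δv_min = ℏ/(2mΔx)
Δv_min = (1.055e-34 J·s) / (2 × 6.645e-27 kg × 1.990e-10 m)
Δv_min = 3.988e+01 m/s = 39.877 m/s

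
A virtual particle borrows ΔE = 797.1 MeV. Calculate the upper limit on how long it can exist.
4.129 × 10^-25 s

Using the energy-time uncertainty principle:
ΔEΔt ≥ ℏ/2

For a virtual particle borrowing energy ΔE, the maximum lifetime is:
Δt_max = ℏ/(2ΔE)

Converting energy:
ΔE = 797.1 MeV = 1.277e-10 J

Δt_max = (1.055e-34 J·s) / (2 × 1.277e-10 J)
Δt_max = 4.129e-25 s = 4.129 × 10^-25 s

Virtual particles with higher borrowed energy exist for shorter times.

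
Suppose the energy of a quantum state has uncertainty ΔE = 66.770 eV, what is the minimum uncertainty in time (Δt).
4.929 as

Using the energy-time uncertainty principle:
ΔEΔt ≥ ℏ/2

The minimum uncertainty in time is:
Δt_min = ℏ/(2ΔE)
Δt_min = (1.055e-34 J·s) / (2 × 1.070e-17 J)
Δt_min = 4.929e-18 s = 4.929 as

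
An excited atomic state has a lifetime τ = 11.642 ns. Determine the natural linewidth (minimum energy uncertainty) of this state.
28.269 neV

Using the energy-time uncertainty principle:
ΔEΔt ≥ ℏ/2

The lifetime τ represents the time uncertainty Δt.
The natural linewidth (minimum energy uncertainty) is:

ΔE = ℏ/(2τ)
ΔE = (1.055e-34 J·s) / (2 × 1.164e-08 s)
ΔE = 4.529e-27 J = 28.269 neV

This natural linewidth limits the precision of spectroscopic measurements.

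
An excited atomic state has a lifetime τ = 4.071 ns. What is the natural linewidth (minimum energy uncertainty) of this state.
80.842 neV

Using the energy-time uncertainty principle:
ΔEΔt ≥ ℏ/2

The lifetime τ represents the time uncertainty Δt.
The natural linewidth (minimum energy uncertainty) is:

ΔE = ℏ/(2τ)
ΔE = (1.055e-34 J·s) / (2 × 4.071e-09 s)
ΔE = 1.295e-26 J = 80.842 neV

This natural linewidth limits the precision of spectroscopic measurements.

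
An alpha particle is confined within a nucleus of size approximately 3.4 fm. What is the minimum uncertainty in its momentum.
1.551 × 10^-20 kg·m/s

Using the Heisenberg uncertainty principle:
ΔxΔp ≥ ℏ/2

With Δx ≈ L = 3.400e-15 m (the confinement size):
Δp_min = ℏ/(2Δx)
Δp_min = (1.055e-34 J·s) / (2 × 3.400e-15 m)
Δp_min = 1.551e-20 kg·m/s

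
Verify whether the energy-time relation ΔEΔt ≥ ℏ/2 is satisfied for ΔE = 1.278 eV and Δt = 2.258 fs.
Yes, it satisfies the uncertainty relation.

Calculate the product ΔEΔt:
ΔE = 1.278 eV = 2.048e-19 J
ΔEΔt = (2.048e-19 J) × (2.258e-15 s)
ΔEΔt = 4.623e-34 J·s

Compare to the minimum allowed value ℏ/2:
ℏ/2 = 5.273e-35 J·s

Since ΔEΔt = 4.623e-34 J·s ≥ 5.273e-35 J·s = ℏ/2,
this satisfies the uncertainty relation.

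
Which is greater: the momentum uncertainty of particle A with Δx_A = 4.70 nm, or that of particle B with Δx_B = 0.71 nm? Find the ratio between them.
Particle B has the larger minimum momentum uncertainty, by a factor of 6.62.

For each particle, the minimum momentum uncertainty is Δp_min = ℏ/(2Δx):

Particle A: Δp_A = ℏ/(2×4.700e-09 m) = 1.122e-26 kg·m/s
Particle B: Δp_B = ℏ/(2×7.100e-10 m) = 7.427e-26 kg·m/s

Ratio: Δp_B/Δp_A = 6.62

Since Δp_min ∝ 1/Δx, the particle with smaller position uncertainty (B) has larger momentum uncertainty.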